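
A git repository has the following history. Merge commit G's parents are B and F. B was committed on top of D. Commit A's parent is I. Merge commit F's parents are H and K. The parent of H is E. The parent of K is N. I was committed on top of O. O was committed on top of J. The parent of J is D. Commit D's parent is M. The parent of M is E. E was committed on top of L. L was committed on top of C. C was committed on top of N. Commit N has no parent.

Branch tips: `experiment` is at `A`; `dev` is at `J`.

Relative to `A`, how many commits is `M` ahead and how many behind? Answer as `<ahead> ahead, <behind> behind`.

0 ahead, 5 behind

Reachable from M: {C, E, L, M, N}.
Reachable from A: {A, C, D, E, I, J, L, M, N, O}.
Only in M's history (ahead): {} — 0.
Only in A's history (behind): {A, D, I, J, O} — 5.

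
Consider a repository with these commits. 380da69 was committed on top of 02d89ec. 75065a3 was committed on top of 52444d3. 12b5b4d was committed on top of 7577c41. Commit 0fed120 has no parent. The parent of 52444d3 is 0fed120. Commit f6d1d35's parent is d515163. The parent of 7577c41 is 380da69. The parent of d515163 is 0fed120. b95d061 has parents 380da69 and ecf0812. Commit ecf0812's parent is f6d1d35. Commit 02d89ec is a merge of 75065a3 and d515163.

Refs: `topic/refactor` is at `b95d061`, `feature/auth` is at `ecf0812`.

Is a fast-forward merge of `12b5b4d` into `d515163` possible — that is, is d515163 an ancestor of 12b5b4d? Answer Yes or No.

A fast-forward from d515163 to 12b5b4d is possible iff d515163 is an ancestor of 12b5b4d.
Ancestors of 12b5b4d: {02d89ec, 0fed120, 12b5b4d, 380da69, 52444d3, 75065a3, 7577c41, d515163}.
d515163 is among them, so fast-forward is possible.

Yes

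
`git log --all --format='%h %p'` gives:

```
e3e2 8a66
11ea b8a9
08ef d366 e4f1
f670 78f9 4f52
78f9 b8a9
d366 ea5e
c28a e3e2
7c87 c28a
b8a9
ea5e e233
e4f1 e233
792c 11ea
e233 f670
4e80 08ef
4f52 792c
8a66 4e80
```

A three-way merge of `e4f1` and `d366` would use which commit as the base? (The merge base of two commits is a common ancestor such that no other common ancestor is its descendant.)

Ancestors of e4f1: {11ea, 4f52, 78f9, 792c, b8a9, e233, e4f1, f670}.
Ancestors of d366: {11ea, 4f52, 78f9, 792c, b8a9, d366, e233, ea5e, f670}.
Common ancestors: {11ea, 4f52, 78f9, 792c, b8a9, e233, f670}.
Among these, e233 is not an ancestor of any other common ancestor — it is the merge base.

e233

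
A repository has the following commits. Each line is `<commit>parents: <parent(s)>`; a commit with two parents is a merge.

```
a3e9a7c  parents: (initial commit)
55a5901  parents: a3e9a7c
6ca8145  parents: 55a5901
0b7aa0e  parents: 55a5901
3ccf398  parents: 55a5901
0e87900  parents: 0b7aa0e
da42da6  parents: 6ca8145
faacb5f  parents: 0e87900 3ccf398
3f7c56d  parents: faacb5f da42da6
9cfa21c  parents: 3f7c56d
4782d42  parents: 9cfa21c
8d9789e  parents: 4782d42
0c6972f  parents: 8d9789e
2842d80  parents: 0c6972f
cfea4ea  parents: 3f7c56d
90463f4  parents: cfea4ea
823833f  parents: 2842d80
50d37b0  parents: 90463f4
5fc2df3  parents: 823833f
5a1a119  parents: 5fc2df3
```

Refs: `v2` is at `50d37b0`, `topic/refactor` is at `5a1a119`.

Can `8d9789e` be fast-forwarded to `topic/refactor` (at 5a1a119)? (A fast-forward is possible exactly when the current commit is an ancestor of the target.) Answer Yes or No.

Yes

A fast-forward from 8d9789e to 5a1a119 is possible iff 8d9789e is an ancestor of 5a1a119.
Ancestors of 5a1a119: {0b7aa0e, 0c6972f, 0e87900, 2842d80, 3ccf398, 3f7c56d, 4782d42, 55a5901, 5a1a119, 5fc2df3, 6ca8145, 823833f, 8d9789e, 9cfa21c, a3e9a7c, da42da6, faacb5f}.
8d9789e is among them, so fast-forward is possible.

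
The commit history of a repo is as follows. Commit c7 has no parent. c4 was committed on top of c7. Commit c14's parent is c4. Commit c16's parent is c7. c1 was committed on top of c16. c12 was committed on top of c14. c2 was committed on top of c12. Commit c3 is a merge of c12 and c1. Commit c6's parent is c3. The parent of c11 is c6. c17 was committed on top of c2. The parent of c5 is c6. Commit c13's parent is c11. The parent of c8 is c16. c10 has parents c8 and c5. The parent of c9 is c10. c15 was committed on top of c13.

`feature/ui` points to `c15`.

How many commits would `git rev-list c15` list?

Walking parent pointers from c15: reachable set = {c1, c11, c12, c13, c14, c15, c16, c3, c4, c6, c7}.
That is 11 commits.

11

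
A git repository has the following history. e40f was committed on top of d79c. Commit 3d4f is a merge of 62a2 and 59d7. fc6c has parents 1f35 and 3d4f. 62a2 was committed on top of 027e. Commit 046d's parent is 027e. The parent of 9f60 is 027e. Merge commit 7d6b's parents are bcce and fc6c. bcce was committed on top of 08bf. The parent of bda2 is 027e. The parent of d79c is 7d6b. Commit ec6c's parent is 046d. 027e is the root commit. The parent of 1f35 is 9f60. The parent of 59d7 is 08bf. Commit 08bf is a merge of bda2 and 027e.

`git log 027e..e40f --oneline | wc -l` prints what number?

12

Reachable from e40f: {027e, 08bf, 1f35, 3d4f, 59d7, 62a2, 7d6b, 9f60, bcce, bda2, d79c, e40f, fc6c}.
Reachable from 027e: {027e}.
In e40f's history but not 027e's: {08bf, 1f35, 3d4f, 59d7, 62a2, 7d6b, 9f60, bcce, bda2, d79c, e40f, fc6c} — 12 commits.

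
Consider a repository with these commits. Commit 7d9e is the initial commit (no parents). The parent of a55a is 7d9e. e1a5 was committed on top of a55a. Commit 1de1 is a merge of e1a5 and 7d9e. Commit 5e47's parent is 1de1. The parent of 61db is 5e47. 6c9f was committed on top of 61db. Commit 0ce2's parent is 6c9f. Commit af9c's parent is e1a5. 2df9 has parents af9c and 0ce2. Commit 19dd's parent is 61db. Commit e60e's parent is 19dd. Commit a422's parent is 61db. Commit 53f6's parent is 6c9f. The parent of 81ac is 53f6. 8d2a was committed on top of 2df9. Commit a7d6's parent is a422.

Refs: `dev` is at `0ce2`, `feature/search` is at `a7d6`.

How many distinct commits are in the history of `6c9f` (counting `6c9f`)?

7

Walking parent pointers from 6c9f: reachable set = {1de1, 5e47, 61db, 6c9f, 7d9e, a55a, e1a5}.
That is 7 commits.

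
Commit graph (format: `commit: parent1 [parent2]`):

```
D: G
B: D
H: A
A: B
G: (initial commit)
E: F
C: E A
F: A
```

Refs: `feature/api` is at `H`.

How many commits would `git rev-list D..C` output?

Reachable from C: {A, B, C, D, E, F, G}.
Reachable from D: {D, G}.
In C's history but not D's: {A, B, C, E, F} — 5 commits.

5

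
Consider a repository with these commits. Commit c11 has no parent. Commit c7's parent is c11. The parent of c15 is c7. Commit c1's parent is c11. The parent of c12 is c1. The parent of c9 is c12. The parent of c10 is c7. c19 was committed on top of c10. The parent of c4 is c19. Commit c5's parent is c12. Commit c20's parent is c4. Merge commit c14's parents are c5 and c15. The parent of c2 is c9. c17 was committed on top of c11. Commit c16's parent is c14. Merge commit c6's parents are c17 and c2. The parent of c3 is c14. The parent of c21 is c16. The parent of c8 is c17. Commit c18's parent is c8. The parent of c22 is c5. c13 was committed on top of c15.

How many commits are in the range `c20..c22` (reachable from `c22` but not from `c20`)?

4

Reachable from c22: {c1, c11, c12, c22, c5}.
Reachable from c20: {c10, c11, c19, c20, c4, c7}.
In c22's history but not c20's: {c1, c12, c22, c5} — 4 commits.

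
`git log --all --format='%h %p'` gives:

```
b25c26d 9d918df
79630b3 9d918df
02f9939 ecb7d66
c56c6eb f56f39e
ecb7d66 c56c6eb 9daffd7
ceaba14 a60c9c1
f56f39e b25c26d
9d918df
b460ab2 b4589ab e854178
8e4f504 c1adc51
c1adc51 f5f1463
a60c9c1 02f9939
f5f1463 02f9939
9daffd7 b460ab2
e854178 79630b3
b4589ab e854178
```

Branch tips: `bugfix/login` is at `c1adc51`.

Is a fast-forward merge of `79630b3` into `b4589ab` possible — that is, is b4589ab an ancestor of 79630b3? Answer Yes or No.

A fast-forward from b4589ab to 79630b3 is possible iff b4589ab is an ancestor of 79630b3.
Ancestors of 79630b3: {79630b3, 9d918df}.
b4589ab is not among them, so fast-forward is not possible.

No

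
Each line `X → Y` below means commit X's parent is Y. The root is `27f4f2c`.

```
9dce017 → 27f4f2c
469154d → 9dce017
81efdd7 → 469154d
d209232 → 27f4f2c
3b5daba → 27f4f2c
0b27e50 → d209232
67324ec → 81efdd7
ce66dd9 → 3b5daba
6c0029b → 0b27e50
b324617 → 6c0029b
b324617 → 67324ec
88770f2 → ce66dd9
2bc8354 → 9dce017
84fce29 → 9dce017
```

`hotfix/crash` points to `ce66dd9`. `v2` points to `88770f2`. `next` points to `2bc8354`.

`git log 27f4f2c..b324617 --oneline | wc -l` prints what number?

8

Reachable from b324617: {0b27e50, 27f4f2c, 469154d, 67324ec, 6c0029b, 81efdd7, 9dce017, b324617, d209232}.
Reachable from 27f4f2c: {27f4f2c}.
In b324617's history but not 27f4f2c's: {0b27e50, 469154d, 67324ec, 6c0029b, 81efdd7, 9dce017, b324617, d209232} — 8 commits.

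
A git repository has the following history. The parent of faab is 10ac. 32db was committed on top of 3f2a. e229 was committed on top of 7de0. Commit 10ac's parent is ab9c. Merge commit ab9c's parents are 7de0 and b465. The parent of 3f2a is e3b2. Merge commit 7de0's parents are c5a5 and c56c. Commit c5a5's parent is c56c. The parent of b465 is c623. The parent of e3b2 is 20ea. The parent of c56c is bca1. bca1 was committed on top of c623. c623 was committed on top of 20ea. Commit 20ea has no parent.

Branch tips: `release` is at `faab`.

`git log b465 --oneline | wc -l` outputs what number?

3

Walking parent pointers from b465: reachable set = {20ea, b465, c623}.
That is 3 commits.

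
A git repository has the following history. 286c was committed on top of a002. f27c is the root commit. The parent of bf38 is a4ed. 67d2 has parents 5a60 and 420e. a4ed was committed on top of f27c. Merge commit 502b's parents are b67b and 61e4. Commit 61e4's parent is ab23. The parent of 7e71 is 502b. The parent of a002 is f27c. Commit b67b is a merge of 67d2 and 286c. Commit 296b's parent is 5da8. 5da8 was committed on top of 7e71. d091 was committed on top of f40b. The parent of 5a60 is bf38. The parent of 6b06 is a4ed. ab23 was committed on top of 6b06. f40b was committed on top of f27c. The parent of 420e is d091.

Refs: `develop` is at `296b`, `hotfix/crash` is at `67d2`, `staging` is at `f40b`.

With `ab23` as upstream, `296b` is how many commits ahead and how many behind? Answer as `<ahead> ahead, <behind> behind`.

Reachable from 296b: {286c, 296b, 420e, 502b, 5a60, 5da8, 61e4, 67d2, 6b06, 7e71, a002, a4ed, ab23, b67b, bf38, d091, f27c, f40b}.
Reachable from ab23: {6b06, a4ed, ab23, f27c}.
Only in 296b's history (ahead): {286c, 296b, 420e, 502b, 5a60, 5da8, 61e4, 67d2, 7e71, a002, b67b, bf38, d091, f40b} — 14.
Only in ab23's history (behind): {} — 0.

14 ahead, 0 behind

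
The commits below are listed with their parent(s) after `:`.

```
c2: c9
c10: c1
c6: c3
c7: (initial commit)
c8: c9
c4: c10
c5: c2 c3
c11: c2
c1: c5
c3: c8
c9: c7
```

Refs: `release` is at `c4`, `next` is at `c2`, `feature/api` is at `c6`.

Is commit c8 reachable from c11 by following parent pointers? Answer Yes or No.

No

Ancestors of c11: {c11, c2, c7, c9}.
c8 is not in that set, so it is not an ancestor of c11.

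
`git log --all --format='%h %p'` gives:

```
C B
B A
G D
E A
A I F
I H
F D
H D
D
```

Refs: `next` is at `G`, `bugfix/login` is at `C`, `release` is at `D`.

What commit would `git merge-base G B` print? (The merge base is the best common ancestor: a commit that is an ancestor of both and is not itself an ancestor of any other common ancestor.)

D

Ancestors of G: {D, G}.
Ancestors of B: {A, B, D, F, H, I}.
Common ancestors: {D}.
The only common ancestor is D, so it is the merge base.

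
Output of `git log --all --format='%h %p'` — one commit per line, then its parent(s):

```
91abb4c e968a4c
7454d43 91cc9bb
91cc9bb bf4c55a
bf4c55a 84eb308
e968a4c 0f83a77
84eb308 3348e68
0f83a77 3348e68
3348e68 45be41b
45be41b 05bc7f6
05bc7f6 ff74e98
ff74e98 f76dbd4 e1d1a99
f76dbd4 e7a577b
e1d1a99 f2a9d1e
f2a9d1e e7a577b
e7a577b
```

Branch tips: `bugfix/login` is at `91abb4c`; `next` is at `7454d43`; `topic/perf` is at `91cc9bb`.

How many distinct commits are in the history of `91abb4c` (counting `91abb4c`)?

11

Walking parent pointers from 91abb4c: reachable set = {05bc7f6, 0f83a77, 3348e68, 45be41b, 91abb4c, e1d1a99, e7a577b, e968a4c, f2a9d1e, f76dbd4, ff74e98}.
That is 11 commits.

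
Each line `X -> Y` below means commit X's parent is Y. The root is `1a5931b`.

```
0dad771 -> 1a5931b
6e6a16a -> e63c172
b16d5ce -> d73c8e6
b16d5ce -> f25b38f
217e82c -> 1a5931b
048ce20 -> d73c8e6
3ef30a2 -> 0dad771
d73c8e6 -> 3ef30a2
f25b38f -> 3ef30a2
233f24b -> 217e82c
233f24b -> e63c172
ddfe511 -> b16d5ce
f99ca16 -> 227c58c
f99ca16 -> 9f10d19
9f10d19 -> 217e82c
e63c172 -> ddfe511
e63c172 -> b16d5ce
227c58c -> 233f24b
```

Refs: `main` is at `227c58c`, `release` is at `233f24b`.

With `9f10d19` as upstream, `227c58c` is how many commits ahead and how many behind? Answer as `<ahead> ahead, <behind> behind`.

Reachable from 227c58c: {0dad771, 1a5931b, 217e82c, 227c58c, 233f24b, 3ef30a2, b16d5ce, d73c8e6, ddfe511, e63c172, f25b38f}.
Reachable from 9f10d19: {1a5931b, 217e82c, 9f10d19}.
Only in 227c58c's history (ahead): {0dad771, 227c58c, 233f24b, 3ef30a2, b16d5ce, d73c8e6, ddfe511, e63c172, f25b38f} — 9.
Only in 9f10d19's history (behind): {9f10d19} — 1.

9 ahead, 1 behind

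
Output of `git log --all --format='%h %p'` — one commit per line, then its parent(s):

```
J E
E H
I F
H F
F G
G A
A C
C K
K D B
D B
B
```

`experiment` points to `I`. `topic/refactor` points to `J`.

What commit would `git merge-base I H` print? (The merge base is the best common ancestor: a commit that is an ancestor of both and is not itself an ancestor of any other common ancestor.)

Ancestors of I: {A, B, C, D, F, G, I, K}.
Ancestors of H: {A, B, C, D, F, G, H, K}.
Common ancestors: {A, B, C, D, F, G, K}.
Among these, F is not an ancestor of any other common ancestor — it is the merge base.

F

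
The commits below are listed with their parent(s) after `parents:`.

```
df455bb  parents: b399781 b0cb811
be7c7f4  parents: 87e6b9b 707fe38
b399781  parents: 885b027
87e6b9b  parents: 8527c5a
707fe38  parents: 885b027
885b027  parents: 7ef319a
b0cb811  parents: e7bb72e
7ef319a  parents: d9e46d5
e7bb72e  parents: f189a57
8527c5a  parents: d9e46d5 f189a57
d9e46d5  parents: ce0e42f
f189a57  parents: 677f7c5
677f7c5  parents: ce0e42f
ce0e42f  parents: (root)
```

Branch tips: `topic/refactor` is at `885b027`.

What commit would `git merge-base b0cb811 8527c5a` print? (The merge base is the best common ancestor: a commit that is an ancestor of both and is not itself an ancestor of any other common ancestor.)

Ancestors of b0cb811: {677f7c5, b0cb811, ce0e42f, e7bb72e, f189a57}.
Ancestors of 8527c5a: {677f7c5, 8527c5a, ce0e42f, d9e46d5, f189a57}.
Common ancestors: {677f7c5, ce0e42f, f189a57}.
Among these, f189a57 is not an ancestor of any other common ancestor — it is the merge base.

f189a57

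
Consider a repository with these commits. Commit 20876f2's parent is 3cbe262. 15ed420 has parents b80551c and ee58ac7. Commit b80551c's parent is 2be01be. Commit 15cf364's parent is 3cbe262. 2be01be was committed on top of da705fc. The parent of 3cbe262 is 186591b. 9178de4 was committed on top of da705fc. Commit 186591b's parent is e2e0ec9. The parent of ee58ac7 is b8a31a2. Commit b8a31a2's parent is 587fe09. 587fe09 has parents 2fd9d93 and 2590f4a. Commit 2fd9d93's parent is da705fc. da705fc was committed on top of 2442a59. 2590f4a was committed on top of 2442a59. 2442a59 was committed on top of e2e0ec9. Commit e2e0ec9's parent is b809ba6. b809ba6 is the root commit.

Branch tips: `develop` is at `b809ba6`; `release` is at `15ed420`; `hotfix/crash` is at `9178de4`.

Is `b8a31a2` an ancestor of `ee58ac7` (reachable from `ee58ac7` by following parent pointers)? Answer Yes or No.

Yes

Ancestors of ee58ac7 (commits reachable by following parents): {2442a59, 2590f4a, 2fd9d93, 587fe09, b809ba6, b8a31a2, da705fc, e2e0ec9, ee58ac7}.
b8a31a2 is in that set, so it is an ancestor of ee58ac7.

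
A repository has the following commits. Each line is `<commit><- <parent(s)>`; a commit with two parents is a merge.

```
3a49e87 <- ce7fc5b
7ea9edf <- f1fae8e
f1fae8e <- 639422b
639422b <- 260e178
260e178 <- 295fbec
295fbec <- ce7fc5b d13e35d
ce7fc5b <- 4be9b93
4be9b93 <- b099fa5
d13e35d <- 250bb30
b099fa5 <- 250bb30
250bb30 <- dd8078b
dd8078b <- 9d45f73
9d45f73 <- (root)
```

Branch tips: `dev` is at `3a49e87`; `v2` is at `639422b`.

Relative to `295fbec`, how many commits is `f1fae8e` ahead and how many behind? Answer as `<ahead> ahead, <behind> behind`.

Reachable from f1fae8e: {250bb30, 260e178, 295fbec, 4be9b93, 639422b, 9d45f73, b099fa5, ce7fc5b, d13e35d, dd8078b, f1fae8e}.
Reachable from 295fbec: {250bb30, 295fbec, 4be9b93, 9d45f73, b099fa5, ce7fc5b, d13e35d, dd8078b}.
Only in f1fae8e's history (ahead): {260e178, 639422b, f1fae8e} — 3.
Only in 295fbec's history (behind): {} — 0.

3 ahead, 0 behind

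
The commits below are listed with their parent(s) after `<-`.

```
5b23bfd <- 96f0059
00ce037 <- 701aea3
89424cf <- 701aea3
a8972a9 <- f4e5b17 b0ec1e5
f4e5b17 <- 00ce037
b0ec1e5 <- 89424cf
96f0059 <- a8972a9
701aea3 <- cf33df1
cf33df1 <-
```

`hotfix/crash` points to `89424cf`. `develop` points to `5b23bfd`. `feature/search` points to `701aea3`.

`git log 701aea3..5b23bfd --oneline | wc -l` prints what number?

Reachable from 5b23bfd: {00ce037, 5b23bfd, 701aea3, 89424cf, 96f0059, a8972a9, b0ec1e5, cf33df1, f4e5b17}.
Reachable from 701aea3: {701aea3, cf33df1}.
In 5b23bfd's history but not 701aea3's: {00ce037, 5b23bfd, 89424cf, 96f0059, a8972a9, b0ec1e5, f4e5b17} — 7 commits.

7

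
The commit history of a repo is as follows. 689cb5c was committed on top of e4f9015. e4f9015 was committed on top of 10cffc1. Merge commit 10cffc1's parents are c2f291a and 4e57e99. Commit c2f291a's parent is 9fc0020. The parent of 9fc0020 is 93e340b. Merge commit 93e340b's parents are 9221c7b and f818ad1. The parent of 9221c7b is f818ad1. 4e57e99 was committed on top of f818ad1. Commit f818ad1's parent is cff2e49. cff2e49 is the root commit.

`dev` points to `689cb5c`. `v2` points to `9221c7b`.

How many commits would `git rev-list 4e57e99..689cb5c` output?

7

Reachable from 689cb5c: {10cffc1, 4e57e99, 689cb5c, 9221c7b, 93e340b, 9fc0020, c2f291a, cff2e49, e4f9015, f818ad1}.
Reachable from 4e57e99: {4e57e99, cff2e49, f818ad1}.
In 689cb5c's history but not 4e57e99's: {10cffc1, 689cb5c, 9221c7b, 93e340b, 9fc0020, c2f291a, e4f9015} — 7 commits.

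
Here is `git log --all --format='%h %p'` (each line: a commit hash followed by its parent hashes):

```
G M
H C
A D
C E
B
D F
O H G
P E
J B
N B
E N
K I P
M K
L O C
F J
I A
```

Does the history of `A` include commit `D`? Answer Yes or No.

Yes

Ancestors of A (commits reachable by following parents): {A, B, D, F, J}.
D is in that set, so it is an ancestor of A.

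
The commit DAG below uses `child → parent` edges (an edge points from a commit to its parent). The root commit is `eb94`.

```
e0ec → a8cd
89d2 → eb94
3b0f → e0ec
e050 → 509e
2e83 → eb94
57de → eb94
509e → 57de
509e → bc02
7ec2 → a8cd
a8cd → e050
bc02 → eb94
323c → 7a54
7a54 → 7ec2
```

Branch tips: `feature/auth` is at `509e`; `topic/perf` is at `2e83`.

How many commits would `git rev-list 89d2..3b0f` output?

Reachable from 3b0f: {3b0f, 509e, 57de, a8cd, bc02, e050, e0ec, eb94}.
Reachable from 89d2: {89d2, eb94}.
In 3b0f's history but not 89d2's: {3b0f, 509e, 57de, a8cd, bc02, e050, e0ec} — 7 commits.

7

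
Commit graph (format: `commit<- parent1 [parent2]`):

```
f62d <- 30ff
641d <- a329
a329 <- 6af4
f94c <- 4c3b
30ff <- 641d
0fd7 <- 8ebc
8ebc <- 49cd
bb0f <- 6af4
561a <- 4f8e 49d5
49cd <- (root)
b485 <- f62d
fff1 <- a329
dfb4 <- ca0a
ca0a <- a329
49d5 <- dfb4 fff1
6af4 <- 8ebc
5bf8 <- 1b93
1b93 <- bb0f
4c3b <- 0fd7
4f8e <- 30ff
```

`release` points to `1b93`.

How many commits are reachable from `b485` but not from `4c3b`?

Reachable from b485: {30ff, 49cd, 641d, 6af4, 8ebc, a329, b485, f62d}.
Reachable from 4c3b: {0fd7, 49cd, 4c3b, 8ebc}.
In b485's history but not 4c3b's: {30ff, 641d, 6af4, a329, b485, f62d} — 6 commits.

6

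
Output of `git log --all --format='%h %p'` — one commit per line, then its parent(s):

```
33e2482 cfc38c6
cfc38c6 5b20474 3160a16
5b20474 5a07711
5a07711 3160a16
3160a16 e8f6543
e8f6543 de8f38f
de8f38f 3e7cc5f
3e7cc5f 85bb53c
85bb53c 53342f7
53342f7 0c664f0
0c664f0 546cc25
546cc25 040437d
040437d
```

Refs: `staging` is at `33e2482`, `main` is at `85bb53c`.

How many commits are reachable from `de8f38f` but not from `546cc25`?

5

Reachable from de8f38f: {040437d, 0c664f0, 3e7cc5f, 53342f7, 546cc25, 85bb53c, de8f38f}.
Reachable from 546cc25: {040437d, 546cc25}.
In de8f38f's history but not 546cc25's: {0c664f0, 3e7cc5f, 53342f7, 85bb53c, de8f38f} — 5 commits.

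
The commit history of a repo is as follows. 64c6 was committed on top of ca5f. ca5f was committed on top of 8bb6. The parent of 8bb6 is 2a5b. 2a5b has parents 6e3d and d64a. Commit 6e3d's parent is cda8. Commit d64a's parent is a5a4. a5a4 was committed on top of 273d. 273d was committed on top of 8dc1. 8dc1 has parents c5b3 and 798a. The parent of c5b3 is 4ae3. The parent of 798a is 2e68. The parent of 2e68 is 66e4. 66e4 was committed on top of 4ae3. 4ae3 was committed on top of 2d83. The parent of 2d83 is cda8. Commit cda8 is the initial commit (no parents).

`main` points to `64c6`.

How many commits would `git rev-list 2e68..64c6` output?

11

Reachable from 64c6: {273d, 2a5b, 2d83, 2e68, 4ae3, 64c6, 66e4, 6e3d, 798a, 8bb6, 8dc1, a5a4, c5b3, ca5f, cda8, d64a}.
Reachable from 2e68: {2d83, 2e68, 4ae3, 66e4, cda8}.
In 64c6's history but not 2e68's: {273d, 2a5b, 64c6, 6e3d, 798a, 8bb6, 8dc1, a5a4, c5b3, ca5f, d64a} — 11 commits.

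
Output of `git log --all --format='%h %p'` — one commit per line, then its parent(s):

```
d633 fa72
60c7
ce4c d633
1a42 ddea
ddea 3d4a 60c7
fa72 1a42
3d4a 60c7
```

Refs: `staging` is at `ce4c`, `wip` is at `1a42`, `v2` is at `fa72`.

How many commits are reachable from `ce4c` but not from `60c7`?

Reachable from ce4c: {1a42, 3d4a, 60c7, ce4c, d633, ddea, fa72}.
Reachable from 60c7: {60c7}.
In ce4c's history but not 60c7's: {1a42, 3d4a, ce4c, d633, ddea, fa72} — 6 commits.

6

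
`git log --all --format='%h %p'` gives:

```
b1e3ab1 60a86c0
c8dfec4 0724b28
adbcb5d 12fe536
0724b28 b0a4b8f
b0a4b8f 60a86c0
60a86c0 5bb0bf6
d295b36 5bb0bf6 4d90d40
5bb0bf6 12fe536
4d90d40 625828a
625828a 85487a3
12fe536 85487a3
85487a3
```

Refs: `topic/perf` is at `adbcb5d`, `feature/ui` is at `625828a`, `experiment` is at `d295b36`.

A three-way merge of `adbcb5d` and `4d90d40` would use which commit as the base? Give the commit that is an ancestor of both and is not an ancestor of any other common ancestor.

85487a3

Ancestors of adbcb5d: {12fe536, 85487a3, adbcb5d}.
Ancestors of 4d90d40: {4d90d40, 625828a, 85487a3}.
Common ancestors: {85487a3}.
The only common ancestor is 85487a3, so it is the merge base.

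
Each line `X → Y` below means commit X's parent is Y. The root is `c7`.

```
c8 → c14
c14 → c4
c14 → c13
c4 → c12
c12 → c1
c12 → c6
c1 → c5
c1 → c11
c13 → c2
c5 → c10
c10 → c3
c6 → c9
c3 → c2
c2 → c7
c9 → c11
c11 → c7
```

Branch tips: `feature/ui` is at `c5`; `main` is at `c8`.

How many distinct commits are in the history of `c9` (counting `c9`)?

Walking parent pointers from c9: reachable set = {c11, c7, c9}.
That is 3 commits.

3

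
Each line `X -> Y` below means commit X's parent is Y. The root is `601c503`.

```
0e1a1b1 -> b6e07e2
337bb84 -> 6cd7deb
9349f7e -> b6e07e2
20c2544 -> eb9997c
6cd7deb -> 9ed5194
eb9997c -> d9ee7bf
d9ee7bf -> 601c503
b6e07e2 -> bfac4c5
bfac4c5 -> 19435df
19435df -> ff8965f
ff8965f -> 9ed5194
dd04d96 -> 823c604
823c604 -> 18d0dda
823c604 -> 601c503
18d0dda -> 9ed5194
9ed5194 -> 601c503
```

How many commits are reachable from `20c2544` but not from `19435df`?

3

Reachable from 20c2544: {20c2544, 601c503, d9ee7bf, eb9997c}.
Reachable from 19435df: {19435df, 601c503, 9ed5194, ff8965f}.
In 20c2544's history but not 19435df's: {20c2544, d9ee7bf, eb9997c} — 3 commits.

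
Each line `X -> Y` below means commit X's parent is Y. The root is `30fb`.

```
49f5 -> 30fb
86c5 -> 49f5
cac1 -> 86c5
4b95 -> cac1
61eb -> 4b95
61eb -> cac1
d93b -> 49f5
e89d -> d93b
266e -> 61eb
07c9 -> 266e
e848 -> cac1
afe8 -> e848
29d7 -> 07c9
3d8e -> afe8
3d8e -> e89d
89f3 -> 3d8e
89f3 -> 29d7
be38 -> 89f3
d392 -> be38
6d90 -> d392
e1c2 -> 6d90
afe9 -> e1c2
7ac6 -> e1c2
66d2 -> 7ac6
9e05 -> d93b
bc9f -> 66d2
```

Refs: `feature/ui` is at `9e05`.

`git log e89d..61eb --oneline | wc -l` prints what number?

4

Reachable from 61eb: {30fb, 49f5, 4b95, 61eb, 86c5, cac1}.
Reachable from e89d: {30fb, 49f5, d93b, e89d}.
In 61eb's history but not e89d's: {4b95, 61eb, 86c5, cac1} — 4 commits.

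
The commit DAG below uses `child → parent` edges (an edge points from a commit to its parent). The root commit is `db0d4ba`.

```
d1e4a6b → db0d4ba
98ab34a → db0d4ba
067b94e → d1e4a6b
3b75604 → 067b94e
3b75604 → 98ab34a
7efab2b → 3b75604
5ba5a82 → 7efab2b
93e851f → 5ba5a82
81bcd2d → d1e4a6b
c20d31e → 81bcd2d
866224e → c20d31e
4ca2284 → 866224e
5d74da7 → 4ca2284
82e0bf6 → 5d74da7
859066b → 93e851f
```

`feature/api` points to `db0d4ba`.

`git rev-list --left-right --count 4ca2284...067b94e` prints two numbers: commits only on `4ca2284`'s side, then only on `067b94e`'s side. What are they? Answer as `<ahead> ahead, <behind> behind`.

Reachable from 4ca2284: {4ca2284, 81bcd2d, 866224e, c20d31e, d1e4a6b, db0d4ba}.
Reachable from 067b94e: {067b94e, d1e4a6b, db0d4ba}.
Only in 4ca2284's history (ahead): {4ca2284, 81bcd2d, 866224e, c20d31e} — 4.
Only in 067b94e's history (behind): {067b94e} — 1.

4 ahead, 1 behind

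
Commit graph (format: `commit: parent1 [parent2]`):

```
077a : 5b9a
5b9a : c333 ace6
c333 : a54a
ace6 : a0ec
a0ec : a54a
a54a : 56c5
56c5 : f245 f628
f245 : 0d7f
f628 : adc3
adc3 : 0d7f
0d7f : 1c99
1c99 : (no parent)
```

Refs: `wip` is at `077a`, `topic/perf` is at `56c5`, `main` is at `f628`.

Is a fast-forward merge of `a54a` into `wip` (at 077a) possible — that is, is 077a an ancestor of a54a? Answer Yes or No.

No

A fast-forward from 077a to a54a is possible iff 077a is an ancestor of a54a.
Ancestors of a54a: {0d7f, 1c99, 56c5, a54a, adc3, f245, f628}.
077a is not among them, so fast-forward is not possible.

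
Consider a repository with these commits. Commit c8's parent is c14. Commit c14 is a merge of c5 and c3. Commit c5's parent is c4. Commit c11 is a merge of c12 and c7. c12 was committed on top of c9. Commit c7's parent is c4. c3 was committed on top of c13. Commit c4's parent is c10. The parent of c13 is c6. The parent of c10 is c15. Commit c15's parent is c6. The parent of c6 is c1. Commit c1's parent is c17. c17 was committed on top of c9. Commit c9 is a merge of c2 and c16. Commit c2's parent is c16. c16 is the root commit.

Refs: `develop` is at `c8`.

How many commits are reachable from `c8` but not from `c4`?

5

Reachable from c8: {c1, c10, c13, c14, c15, c16, c17, c2, c3, c4, c5, c6, c8, c9}.
Reachable from c4: {c1, c10, c15, c16, c17, c2, c4, c6, c9}.
In c8's history but not c4's: {c13, c14, c3, c5, c8} — 5 commits.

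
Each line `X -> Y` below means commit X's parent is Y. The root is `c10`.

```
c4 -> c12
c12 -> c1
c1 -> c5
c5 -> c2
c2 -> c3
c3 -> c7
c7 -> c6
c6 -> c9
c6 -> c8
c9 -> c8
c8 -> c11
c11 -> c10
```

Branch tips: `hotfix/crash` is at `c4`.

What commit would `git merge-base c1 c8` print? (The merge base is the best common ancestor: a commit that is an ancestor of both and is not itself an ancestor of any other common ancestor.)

Ancestors of c1: {c1, c10, c11, c2, c3, c5, c6, c7, c8, c9}.
Ancestors of c8: {c10, c11, c8}.
Common ancestors: {c10, c11, c8}.
Among these, c8 is not an ancestor of any other common ancestor — it is the merge base.

c8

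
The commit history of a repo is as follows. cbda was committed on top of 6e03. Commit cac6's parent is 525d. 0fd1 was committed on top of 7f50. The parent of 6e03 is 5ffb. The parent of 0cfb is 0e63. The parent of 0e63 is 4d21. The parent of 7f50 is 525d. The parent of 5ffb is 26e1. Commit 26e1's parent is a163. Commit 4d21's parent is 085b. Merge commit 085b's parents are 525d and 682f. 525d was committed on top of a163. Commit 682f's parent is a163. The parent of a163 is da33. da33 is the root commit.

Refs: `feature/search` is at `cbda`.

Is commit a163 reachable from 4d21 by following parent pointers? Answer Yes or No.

Yes

Ancestors of 4d21 (commits reachable by following parents): {085b, 4d21, 525d, 682f, a163, da33}.
a163 is in that set, so it is an ancestor of 4d21.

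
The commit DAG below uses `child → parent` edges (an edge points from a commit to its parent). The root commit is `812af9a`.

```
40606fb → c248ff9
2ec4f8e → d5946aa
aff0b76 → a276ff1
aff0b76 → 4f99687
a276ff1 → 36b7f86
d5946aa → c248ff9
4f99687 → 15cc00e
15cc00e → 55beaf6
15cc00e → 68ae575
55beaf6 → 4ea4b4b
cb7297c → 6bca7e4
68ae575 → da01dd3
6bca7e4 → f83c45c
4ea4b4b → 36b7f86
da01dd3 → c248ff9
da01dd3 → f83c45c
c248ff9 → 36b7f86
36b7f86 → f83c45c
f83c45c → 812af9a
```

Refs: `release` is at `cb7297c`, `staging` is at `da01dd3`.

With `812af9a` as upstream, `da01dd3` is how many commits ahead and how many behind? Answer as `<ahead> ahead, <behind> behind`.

4 ahead, 0 behind

Reachable from da01dd3: {36b7f86, 812af9a, c248ff9, da01dd3, f83c45c}.
Reachable from 812af9a: {812af9a}.
Only in da01dd3's history (ahead): {36b7f86, c248ff9, da01dd3, f83c45c} — 4.
Only in 812af9a's history (behind): {} — 0.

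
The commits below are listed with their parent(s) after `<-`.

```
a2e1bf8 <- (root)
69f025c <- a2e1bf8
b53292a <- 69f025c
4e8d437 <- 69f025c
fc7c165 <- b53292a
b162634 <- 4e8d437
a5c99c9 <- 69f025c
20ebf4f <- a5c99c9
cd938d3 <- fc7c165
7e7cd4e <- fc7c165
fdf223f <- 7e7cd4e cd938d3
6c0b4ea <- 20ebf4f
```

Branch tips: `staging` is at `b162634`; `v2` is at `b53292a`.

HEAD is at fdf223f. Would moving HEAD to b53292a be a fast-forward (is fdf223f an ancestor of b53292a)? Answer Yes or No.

No

A fast-forward from fdf223f to b53292a is possible iff fdf223f is an ancestor of b53292a.
Ancestors of b53292a: {69f025c, a2e1bf8, b53292a}.
fdf223f is not among them, so fast-forward is not possible.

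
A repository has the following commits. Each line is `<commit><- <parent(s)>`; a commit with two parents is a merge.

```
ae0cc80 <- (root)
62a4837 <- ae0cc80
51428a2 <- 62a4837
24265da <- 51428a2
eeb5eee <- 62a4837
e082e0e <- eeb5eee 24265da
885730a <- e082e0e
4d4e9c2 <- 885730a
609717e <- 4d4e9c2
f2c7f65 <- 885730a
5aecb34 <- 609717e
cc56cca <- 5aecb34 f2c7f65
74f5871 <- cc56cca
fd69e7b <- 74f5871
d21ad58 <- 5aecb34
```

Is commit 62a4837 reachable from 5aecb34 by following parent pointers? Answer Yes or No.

Yes

Ancestors of 5aecb34 (commits reachable by following parents): {24265da, 4d4e9c2, 51428a2, 5aecb34, 609717e, 62a4837, 885730a, ae0cc80, e082e0e, eeb5eee}.
62a4837 is in that set, so it is an ancestor of 5aecb34.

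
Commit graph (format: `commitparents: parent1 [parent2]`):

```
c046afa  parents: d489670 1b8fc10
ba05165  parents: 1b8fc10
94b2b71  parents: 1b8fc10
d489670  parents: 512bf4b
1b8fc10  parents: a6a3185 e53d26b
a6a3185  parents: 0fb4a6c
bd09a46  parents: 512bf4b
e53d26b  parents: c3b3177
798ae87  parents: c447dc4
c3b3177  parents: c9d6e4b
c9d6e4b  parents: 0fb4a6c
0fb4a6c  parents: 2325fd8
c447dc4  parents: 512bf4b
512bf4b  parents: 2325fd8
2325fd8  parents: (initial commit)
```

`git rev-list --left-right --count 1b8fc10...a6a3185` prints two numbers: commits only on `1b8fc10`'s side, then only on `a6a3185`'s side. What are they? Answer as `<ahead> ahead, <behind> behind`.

Reachable from 1b8fc10: {0fb4a6c, 1b8fc10, 2325fd8, a6a3185, c3b3177, c9d6e4b, e53d26b}.
Reachable from a6a3185: {0fb4a6c, 2325fd8, a6a3185}.
Only in 1b8fc10's history (ahead): {1b8fc10, c3b3177, c9d6e4b, e53d26b} — 4.
Only in a6a3185's history (behind): {} — 0.

4 ahead, 0 behind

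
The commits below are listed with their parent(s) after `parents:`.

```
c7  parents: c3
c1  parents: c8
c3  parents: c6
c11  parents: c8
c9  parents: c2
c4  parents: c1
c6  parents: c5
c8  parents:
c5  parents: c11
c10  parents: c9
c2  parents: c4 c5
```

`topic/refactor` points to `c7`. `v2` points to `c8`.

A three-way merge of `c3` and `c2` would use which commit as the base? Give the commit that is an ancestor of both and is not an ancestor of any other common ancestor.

c5

Ancestors of c3: {c11, c3, c5, c6, c8}.
Ancestors of c2: {c1, c11, c2, c4, c5, c8}.
Common ancestors: {c11, c5, c8}.
Among these, c5 is not an ancestor of any other common ancestor — it is the merge base.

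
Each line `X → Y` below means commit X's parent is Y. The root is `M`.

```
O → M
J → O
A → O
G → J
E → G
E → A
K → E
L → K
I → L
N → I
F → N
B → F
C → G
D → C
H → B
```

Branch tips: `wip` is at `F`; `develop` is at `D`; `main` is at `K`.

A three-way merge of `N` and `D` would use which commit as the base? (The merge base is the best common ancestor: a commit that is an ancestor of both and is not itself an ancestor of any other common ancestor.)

Ancestors of N: {A, E, G, I, J, K, L, M, N, O}.
Ancestors of D: {C, D, G, J, M, O}.
Common ancestors: {G, J, M, O}.
Among these, G is not an ancestor of any other common ancestor — it is the merge base.

G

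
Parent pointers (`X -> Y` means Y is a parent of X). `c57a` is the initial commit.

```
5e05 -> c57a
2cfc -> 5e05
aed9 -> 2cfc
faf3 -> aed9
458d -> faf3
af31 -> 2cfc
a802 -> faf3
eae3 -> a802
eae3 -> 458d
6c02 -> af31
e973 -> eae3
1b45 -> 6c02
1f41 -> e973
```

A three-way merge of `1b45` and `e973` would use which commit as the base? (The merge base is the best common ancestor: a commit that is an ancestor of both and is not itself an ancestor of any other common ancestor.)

Ancestors of 1b45: {1b45, 2cfc, 5e05, 6c02, af31, c57a}.
Ancestors of e973: {2cfc, 458d, 5e05, a802, aed9, c57a, e973, eae3, faf3}.
Common ancestors: {2cfc, 5e05, c57a}.
Among these, 2cfc is not an ancestor of any other common ancestor — it is the merge base.

2cfc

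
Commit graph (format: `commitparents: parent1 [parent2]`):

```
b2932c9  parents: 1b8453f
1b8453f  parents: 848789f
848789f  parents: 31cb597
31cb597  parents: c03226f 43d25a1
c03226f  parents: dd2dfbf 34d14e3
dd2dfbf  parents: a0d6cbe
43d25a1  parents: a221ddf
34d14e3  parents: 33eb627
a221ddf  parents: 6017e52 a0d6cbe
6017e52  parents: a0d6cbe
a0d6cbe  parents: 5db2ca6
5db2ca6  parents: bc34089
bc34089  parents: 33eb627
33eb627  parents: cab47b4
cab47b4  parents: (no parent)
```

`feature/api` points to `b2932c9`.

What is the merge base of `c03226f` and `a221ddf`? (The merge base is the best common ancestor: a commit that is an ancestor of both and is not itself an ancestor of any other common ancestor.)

a0d6cbe

Ancestors of c03226f: {33eb627, 34d14e3, 5db2ca6, a0d6cbe, bc34089, c03226f, cab47b4, dd2dfbf}.
Ancestors of a221ddf: {33eb627, 5db2ca6, 6017e52, a0d6cbe, a221ddf, bc34089, cab47b4}.
Common ancestors: {33eb627, 5db2ca6, a0d6cbe, bc34089, cab47b4}.
Among these, a0d6cbe is not an ancestor of any other common ancestor — it is the merge base.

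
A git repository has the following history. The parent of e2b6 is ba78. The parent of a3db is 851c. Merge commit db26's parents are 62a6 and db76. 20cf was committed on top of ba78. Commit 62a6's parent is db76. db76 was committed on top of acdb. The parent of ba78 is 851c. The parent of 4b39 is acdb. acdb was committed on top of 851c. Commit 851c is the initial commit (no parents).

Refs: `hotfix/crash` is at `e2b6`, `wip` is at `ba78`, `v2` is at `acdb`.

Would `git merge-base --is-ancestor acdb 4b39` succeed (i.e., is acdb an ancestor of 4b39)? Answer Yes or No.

Yes

Ancestors of 4b39 (commits reachable by following parents): {4b39, 851c, acdb}.
acdb is in that set, so it is an ancestor of 4b39.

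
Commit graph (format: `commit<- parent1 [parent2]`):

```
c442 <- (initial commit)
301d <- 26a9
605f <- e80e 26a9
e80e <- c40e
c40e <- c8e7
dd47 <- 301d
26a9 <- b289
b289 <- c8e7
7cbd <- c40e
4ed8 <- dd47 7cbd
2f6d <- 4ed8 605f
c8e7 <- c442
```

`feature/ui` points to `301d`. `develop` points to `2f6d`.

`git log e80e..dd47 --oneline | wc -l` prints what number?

Reachable from dd47: {26a9, 301d, b289, c442, c8e7, dd47}.
Reachable from e80e: {c40e, c442, c8e7, e80e}.
In dd47's history but not e80e's: {26a9, 301d, b289, dd47} — 4 commits.

4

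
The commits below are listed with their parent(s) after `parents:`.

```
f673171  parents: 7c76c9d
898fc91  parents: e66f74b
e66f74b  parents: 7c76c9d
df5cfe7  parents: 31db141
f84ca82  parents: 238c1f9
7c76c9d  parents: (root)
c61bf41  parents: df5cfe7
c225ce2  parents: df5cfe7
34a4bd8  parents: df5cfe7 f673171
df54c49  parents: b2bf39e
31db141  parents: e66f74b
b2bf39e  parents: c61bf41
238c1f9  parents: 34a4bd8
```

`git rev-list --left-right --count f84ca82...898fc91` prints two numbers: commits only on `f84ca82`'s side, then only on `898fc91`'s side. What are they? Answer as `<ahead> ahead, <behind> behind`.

6 ahead, 1 behind

Reachable from f84ca82: {238c1f9, 31db141, 34a4bd8, 7c76c9d, df5cfe7, e66f74b, f673171, f84ca82}.
Reachable from 898fc91: {7c76c9d, 898fc91, e66f74b}.
Only in f84ca82's history (ahead): {238c1f9, 31db141, 34a4bd8, df5cfe7, f673171, f84ca82} — 6.
Only in 898fc91's history (behind): {898fc91} — 1.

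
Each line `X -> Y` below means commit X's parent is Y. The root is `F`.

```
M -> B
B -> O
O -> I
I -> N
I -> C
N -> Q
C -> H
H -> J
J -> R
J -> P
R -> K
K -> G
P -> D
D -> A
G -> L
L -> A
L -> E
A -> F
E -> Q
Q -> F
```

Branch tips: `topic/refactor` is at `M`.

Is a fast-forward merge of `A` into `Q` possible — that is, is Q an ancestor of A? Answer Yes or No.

A fast-forward from Q to A is possible iff Q is an ancestor of A.
Ancestors of A: {A, F}.
Q is not among them, so fast-forward is not possible.

No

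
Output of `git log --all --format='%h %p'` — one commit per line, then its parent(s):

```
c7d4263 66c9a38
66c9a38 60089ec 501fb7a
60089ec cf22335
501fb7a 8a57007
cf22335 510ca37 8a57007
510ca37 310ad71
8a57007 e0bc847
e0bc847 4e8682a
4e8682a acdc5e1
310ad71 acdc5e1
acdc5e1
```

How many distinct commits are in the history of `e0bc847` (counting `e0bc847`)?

Walking parent pointers from e0bc847: reachable set = {4e8682a, acdc5e1, e0bc847}.
That is 3 commits.

3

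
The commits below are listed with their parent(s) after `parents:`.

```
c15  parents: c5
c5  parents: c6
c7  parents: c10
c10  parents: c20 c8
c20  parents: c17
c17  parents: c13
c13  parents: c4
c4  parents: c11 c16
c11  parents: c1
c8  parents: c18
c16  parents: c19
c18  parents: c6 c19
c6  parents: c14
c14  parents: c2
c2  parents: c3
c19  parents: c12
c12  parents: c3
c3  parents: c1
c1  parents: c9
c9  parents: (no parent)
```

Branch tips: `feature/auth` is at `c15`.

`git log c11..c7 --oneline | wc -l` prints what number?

15

Reachable from c7: {c1, c10, c11, c12, c13, c14, c16, c17, c18, c19, c2, c20, c3, c4, c6, c7, c8, c9}.
Reachable from c11: {c1, c11, c9}.
In c7's history but not c11's: {c10, c12, c13, c14, c16, c17, c18, c19, c2, c20, c3, c4, c6, c7, c8} — 15 commits.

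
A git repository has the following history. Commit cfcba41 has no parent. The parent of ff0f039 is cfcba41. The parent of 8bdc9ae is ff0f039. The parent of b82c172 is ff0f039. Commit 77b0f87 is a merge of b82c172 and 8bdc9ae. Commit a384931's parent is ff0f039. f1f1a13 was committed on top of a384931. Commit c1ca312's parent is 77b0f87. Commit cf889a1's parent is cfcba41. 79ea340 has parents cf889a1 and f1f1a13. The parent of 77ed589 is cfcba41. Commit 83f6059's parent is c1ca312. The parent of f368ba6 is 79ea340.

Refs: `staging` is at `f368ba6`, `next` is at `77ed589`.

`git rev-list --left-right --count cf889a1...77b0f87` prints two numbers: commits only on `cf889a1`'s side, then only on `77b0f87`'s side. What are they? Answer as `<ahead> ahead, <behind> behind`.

1 ahead, 4 behind

Reachable from cf889a1: {cf889a1, cfcba41}.
Reachable from 77b0f87: {77b0f87, 8bdc9ae, b82c172, cfcba41, ff0f039}.
Only in cf889a1's history (ahead): {cf889a1} — 1.
Only in 77b0f87's history (behind): {77b0f87, 8bdc9ae, b82c172, ff0f039} — 4.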